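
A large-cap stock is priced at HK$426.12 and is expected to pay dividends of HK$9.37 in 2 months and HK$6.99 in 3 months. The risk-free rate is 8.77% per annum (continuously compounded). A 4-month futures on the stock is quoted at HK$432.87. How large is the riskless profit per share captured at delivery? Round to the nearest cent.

HK$10.66 per share

PV(dividends) I = 9.37·e^(−0.0877·2/12) + 6.99·e^(−0.0877·3/12) = 16.0725
Fair futures F* = (S − I)·e^(rT) = (426.12 − 16.0725)·e^0.029233 = 410.0475 × 1.029664 = 422.2111
Market HK$432.87 > fair 422.2111: forward overpriced → cash-and-carry (borrow at r, buy the stock and collect the dividends, short the forward).
Profit at T = |F_mkt − F*| = |432.87 − 422.2111| = HK$10.66 per share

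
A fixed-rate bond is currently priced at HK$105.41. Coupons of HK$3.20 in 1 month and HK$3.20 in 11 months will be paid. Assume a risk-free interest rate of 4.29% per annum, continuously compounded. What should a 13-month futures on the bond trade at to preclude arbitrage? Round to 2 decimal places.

HK$103.86

PV(coupons) I = 3.20·e^(−0.0429·1/12) + 3.20·e^(−0.0429·11/12)
I = 3.1886 + 3.0766 = 6.2652
F = (S − I)·e^(rT) = (105.41 − 6.2652) · e^(0.0429·13/12)
= 99.1448 · e^0.046475 = 99.1448 × 1.047572 = HK$103.86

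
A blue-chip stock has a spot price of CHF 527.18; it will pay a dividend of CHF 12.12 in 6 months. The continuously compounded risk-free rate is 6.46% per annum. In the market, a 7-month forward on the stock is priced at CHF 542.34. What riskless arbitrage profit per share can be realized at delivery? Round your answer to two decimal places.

PV(dividends) I = 12.12·e^(−0.0646·6/12) = 11.7348
Fair forward F* = (S − I)·e^(rT) = (527.18 − 11.7348)·e^0.037683 = 515.4452 × 1.038402 = 535.2393
Market CHF 542.34 > fair 535.2393: forward overpriced → cash-and-carry (borrow at r, buy the stock and collect the dividends, short the forward).
Profit at T = |F_mkt − F*| = |542.34 − 535.2393| = CHF 7.10 per share

CHF 7.10 per share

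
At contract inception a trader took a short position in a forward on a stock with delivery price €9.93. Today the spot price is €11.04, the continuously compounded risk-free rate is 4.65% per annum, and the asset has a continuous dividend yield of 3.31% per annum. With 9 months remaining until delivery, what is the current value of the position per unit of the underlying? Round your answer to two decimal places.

Current fair forward for the remaining 9 months: F = S·e^((r − q)·T), (r − q) = 0.0465 − 0.0331 = 0.0134
F = 11.04 · e^(0.0134 × 9/12) = 11.04 × 1.010101 = 11.1515
Value of long forward = (F − K)·e^(−rT) = (11.1515 − 9.93) · e^(−0.0465·9/12)
= 1.2215 × 0.965726 = 1.18
Short position value = −(long value) = -€1.18

-€1.18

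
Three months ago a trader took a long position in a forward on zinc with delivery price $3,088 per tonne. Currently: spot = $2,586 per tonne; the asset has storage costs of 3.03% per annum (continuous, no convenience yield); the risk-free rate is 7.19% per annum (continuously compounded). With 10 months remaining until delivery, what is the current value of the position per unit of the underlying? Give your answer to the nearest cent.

-$256.28 per tonne

Current fair forward for the remaining 10 months: F = S·e^((r + u)·T), (r + u) = 0.0719 + 0.0303 = 0.1022
F = 2586 · e^(0.1022 × 10/12) = 2586 × 1.08889853 = 2815.8916
Value of long forward = (F − K)·e^(−rT) = (2815.8916 − 3088) · e^(−0.0719·10/12)
= -272.1084 × 0.94184302 = -256.28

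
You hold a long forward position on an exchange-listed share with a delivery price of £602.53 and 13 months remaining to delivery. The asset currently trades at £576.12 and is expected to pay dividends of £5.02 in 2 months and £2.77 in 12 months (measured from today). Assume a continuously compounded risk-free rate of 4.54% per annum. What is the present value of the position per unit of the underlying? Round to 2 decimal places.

-£5.12

PV(remaining dividends) I = 5.02·e^(−0.0454·2/12) + 2.77·e^(−0.0454·12/12) = 7.6292
Current forward F = (S − I)·e^(rT) = (576.12 − 7.6292)·e^(0.0454·13/12) = 568.4908 × 1.050413 = 597.1501
Value (long) = (F − K)·e^(−rT) = (597.1501 − 602.53) × 0.952007 = -5.1217
Value = -£5.12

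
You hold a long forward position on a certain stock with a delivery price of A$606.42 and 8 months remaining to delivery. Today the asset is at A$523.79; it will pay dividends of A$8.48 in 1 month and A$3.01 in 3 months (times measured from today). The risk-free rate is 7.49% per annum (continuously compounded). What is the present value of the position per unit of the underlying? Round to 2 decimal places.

-A$64.47

PV(remaining dividends) I = 8.48·e^(−0.0749·1/12) + 3.01·e^(−0.0749·3/12) = 11.3814
Current forward F = (S − I)·e^(rT) = (523.79 − 11.3814)·e^(0.0749·8/12) = 512.4086 × 1.051201 = 538.6444
Value (long) = (F − K)·e^(−rT) = (538.6444 − 606.42) × 0.951293 = -64.4745
Value = -A$64.47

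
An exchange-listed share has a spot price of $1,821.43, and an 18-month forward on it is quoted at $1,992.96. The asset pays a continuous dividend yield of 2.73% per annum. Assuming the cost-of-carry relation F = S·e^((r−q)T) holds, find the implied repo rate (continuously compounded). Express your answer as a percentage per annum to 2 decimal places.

From F = S·e^((r−q)T): (r − q) = ln(F/S)/T
ln(1992.96/1821.43) = ln(1.094173) = 0.089999
(r − q) = 0.089999 / (18/12) = 0.059999
r = ln(F/S)/T + q = 0.059999 + 0.0273 = 0.087299
r = 8.73%

8.73%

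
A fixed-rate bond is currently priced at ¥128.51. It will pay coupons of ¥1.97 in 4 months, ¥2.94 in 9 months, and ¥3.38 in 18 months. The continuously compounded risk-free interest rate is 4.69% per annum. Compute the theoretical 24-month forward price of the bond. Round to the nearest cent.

PV(coupons) I = 1.97·e^(−0.0469·4/12) + 2.94·e^(−0.0469·9/12) + 3.38·e^(−0.0469·18/12)
I = 1.9394 + 2.8384 + 3.1504 = 7.9282
F = (S − I)·e^(rT) = (128.51 − 7.9282) · e^(0.0469·24/12)
= 120.5818 · e^0.093800 = 120.5818 × 1.098340 = ¥132.44

¥132.44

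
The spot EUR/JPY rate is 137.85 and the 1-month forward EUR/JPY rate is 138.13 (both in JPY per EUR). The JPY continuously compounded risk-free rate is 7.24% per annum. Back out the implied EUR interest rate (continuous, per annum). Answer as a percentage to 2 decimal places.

F = S·e^((r_JPY − r_EUR)T) ⇒ r_EUR = r_JPY − ln(F/S)/T
ln(138.13/137.85) = 0.002029; /(1/12) = 0.024348
r_EUR = 0.0724 − 0.024348 = 0.048052
r_EUR = 4.81%

4.81%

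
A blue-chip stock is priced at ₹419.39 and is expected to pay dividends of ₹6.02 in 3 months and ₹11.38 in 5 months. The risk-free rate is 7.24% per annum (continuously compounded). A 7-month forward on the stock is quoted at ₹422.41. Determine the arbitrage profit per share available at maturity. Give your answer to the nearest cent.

PV(dividends) I = 6.02·e^(−0.0724·3/12) + 11.38·e^(−0.0724·5/12) = 16.9538
Fair forward F* = (S − I)·e^(rT) = (419.39 − 16.9538)·e^0.042233 = 402.4362 × 1.043138 = 419.7965
Market ₹422.41 > fair 419.7965: forward overpriced → cash-and-carry (borrow at r, buy the stock and collect the dividends, short the forward).
Profit at T = |F_mkt − F*| = |422.41 − 419.7965| = ₹2.61 per share

₹2.61 per share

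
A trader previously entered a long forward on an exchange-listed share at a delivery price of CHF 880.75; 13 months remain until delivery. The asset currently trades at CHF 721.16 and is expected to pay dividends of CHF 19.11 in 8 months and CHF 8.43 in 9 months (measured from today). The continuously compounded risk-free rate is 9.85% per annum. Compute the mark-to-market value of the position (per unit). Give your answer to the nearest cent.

PV(remaining dividends) I = 19.11·e^(−0.0985·8/12) + 8.43·e^(−0.0985·9/12) = 25.7251
Current forward F = (S − I)·e^(rT) = (721.16 − 25.7251)·e^(0.0985·13/12) = 695.4349 × 1.112610 = 773.7478
Value (long) = (F − K)·e^(−rT) = (773.7478 − 880.75) × 0.898788 = -96.1723
Value = -CHF 96.17

-CHF 96.17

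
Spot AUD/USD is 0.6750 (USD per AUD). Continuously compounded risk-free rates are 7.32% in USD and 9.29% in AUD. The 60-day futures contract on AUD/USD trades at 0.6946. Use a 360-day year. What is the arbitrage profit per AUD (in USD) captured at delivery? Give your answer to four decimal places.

Fair futures: F* = S·e^(carry·T), with carry = (r_USD − r_AUD) = 0.0732 − 0.0929 = -0.0197
F* = 0.6750 · e^(-0.0197 × 60/360) = 0.6750 · e^-0.003283 = 0.6750 × 0.996722 = 0.6728
Market 0.6946 > fair 0.6728: forward overpriced → cash-and-carry (buy spot, short the forward).
At maturity, profit = |F_mkt − F*| = |0.6946 − 0.6728| = 0.0218 per AUD (in USD)

0.0218 per AUD (in USD)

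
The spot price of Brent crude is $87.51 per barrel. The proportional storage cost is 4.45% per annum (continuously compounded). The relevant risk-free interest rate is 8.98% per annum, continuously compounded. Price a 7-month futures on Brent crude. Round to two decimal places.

$94.64 per barrel

Net carry = r + u − y = 0.0898 + 0.0445 − 0.0000 = 0.1343
F = S·e^((r+u−y)T) = 87.51 · e^(0.1343 × 7/12) = 87.51 · e^0.078342
= 87.51 × 1.081492 = $94.64 per barrel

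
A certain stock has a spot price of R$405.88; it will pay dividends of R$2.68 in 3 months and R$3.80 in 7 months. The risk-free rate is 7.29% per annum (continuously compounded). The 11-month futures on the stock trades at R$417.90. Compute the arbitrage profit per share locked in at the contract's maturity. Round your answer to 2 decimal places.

PV(dividends) I = 2.68·e^(−0.0729·3/12) + 3.80·e^(−0.0729·7/12) = 6.2734
Fair futures F* = (S − I)·e^(rT) = (405.88 − 6.2734)·e^0.066825 = 399.6066 × 1.069108 = 427.2226
Market R$417.90 < fair 427.2226: forward underpriced → reverse cash-and-carry (short the stock, invest proceeds at r, pay the dividends, go long the forward).
Profit at T = |F_mkt − F*| = |417.90 − 427.2226| = R$9.32 per share

R$9.32 per share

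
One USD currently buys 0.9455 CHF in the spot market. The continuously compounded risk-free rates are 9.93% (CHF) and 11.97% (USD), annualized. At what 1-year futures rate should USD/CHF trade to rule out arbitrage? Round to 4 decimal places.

F = S·e^((r_CHF − r_USD)T) = 0.9455 · e^((0.0993 − 0.1197) × 1)
= 0.9455 · e^-0.020400 = 0.9455 × 0.979807
F = 0.9264 CHF per USD

0.9264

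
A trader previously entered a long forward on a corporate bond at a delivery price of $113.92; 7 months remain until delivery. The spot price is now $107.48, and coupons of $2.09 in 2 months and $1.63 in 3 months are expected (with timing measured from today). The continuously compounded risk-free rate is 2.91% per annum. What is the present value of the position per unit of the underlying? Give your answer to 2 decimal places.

PV(remaining coupons) I = 2.09·e^(−0.0291·2/12) + 1.63·e^(−0.0291·3/12) = 3.6981
Current forward F = (S − I)·e^(rT) = (107.48 − 3.6981)·e^(0.0291·7/12) = 103.7819 × 1.017120 = 105.5586
Value (long) = (F − K)·e^(−rT) = (105.5586 − 113.92) × 0.983168 = -8.2207
Value = -$8.22

-$8.22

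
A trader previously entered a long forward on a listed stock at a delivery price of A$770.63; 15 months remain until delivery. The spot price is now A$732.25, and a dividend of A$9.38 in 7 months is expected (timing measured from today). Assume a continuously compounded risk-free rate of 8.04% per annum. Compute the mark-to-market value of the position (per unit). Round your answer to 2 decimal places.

PV(remaining dividends) I = 9.38·e^(−0.0804·7/12) = 8.9502
Current forward F = (S − I)·e^(rT) = (732.25 − 8.9502)·e^(0.0804·15/12) = 723.2998 × 1.105724 = 799.7699
Value (long) = (F − K)·e^(−rT) = (799.7699 − 770.63) × 0.904385 = 26.3537
Value = A$26.35

A$26.35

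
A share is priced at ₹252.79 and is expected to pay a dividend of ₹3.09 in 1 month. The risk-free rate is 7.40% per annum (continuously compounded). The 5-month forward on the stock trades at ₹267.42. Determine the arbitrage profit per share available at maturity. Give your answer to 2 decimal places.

PV(dividends) I = 3.09·e^(−0.0740·1/12) = 3.0710
Fair forward F* = (S − I)·e^(rT) = (252.79 − 3.0710)·e^0.030833 = 249.7190 × 1.031313 = 257.5385
Market ₹267.42 > fair 257.5385: forward overpriced → cash-and-carry (borrow at r, buy the stock and collect the dividends, short the forward).
Profit at T = |F_mkt − F*| = |267.42 − 257.5385| = ₹9.88 per share

₹9.88 per share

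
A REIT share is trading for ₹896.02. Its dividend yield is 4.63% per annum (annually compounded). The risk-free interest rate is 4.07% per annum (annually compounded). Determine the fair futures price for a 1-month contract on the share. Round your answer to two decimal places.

F = S · (1+r)^T / (1+q)^T
= 896.02 × 1.003330 / 1.003779 = 896.02 × 0.999553
F = ₹895.62

₹895.62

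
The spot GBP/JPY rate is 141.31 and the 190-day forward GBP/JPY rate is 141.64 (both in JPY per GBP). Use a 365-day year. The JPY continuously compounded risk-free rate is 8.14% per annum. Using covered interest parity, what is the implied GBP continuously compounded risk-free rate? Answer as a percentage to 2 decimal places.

F = S·e^((r_JPY − r_GBP)T) ⇒ r_GBP = r_JPY − ln(F/S)/T
ln(141.64/141.31) = 0.002333; /(190/365) = 0.004482
r_GBP = 0.0814 − 0.004482 = 0.076918
r_GBP = 7.69%

7.69%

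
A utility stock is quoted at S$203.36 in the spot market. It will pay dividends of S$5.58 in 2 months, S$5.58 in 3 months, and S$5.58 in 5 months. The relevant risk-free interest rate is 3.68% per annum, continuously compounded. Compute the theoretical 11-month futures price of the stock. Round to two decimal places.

S$193.20

PV(dividends) I = 5.58·e^(−0.0368·2/12) + 5.58·e^(−0.0368·3/12) + 5.58·e^(−0.0368·5/12)
I = 5.5459 + 5.5289 + 5.4951 = 16.5699
F = (S − I)·e^(rT) = (203.36 − 16.5699) · e^(0.0368·11/12)
= 186.7901 · e^0.033733 = 186.7901 × 1.034308 = S$193.20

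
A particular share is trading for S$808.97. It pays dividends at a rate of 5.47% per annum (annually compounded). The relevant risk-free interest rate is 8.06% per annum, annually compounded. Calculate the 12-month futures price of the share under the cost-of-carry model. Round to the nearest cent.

F = S · (1+r)^T / (1+q)^T
= 808.97 × 1.080600 / 1.054700 = 808.97 × 1.024557
F = S$828.84

S$828.84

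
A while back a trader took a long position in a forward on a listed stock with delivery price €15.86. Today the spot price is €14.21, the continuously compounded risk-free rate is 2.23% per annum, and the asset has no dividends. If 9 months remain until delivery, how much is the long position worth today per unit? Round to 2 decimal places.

-€1.39

Current fair forward for the remaining 9 months: F = S·e^(r·T), r = 0.0223
F = 14.21 · e^(0.0223 × 9/12) = 14.21 × 1.016866 = 14.4497
Value of long forward = (F − K)·e^(−rT) = (14.4497 − 15.86) · e^(−0.0223·9/12)
= -1.4103 × 0.983414 = -1.39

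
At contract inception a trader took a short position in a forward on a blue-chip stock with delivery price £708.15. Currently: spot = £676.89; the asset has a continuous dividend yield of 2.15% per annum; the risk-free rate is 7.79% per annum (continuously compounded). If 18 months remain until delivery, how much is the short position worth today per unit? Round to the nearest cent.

-£25.35

Current fair forward for the remaining 18 months: F = S·e^((r − q)·T), (r − q) = 0.0779 − 0.0215 = 0.0564
F = 676.89 · e^(0.0564 × 18/12) = 676.89 × 1.088282 = 736.6472
Value of long forward = (F − K)·e^(−rT) = (736.6472 − 708.15) · e^(−0.0779·18/12)
= 28.4972 × 0.889719 = 25.35
Short position value = −(long value) = -£25.35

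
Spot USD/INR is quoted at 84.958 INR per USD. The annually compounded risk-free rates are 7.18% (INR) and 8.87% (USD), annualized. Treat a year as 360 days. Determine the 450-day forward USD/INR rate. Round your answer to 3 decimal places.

By covered interest parity, F = S · (1+r_INR)^T / (1+r_USD)^T
= 84.958 × 1.090541 / 1.112078 = 84.958 × 0.980634
F = 83.313 INR per USD

83.313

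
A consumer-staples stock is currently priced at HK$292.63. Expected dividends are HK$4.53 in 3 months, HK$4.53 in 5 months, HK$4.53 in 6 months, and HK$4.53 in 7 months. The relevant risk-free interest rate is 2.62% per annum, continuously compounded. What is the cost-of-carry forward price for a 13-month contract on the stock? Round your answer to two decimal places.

HK$282.63

PV(dividends) I = 4.53·e^(−0.0262·3/12) + 4.53·e^(−0.0262·5/12) + 4.53·e^(−0.0262·6/12) + 4.53·e^(−0.0262·7/12)
I = 4.5004 + 4.4808 + 4.4710 + 4.4613 = 17.9135
F = (S − I)·e^(rT) = (292.63 − 17.9135) · e^(0.0262·13/12)
= 274.7165 · e^0.028383 = 274.7165 × 1.028790 = HK$282.63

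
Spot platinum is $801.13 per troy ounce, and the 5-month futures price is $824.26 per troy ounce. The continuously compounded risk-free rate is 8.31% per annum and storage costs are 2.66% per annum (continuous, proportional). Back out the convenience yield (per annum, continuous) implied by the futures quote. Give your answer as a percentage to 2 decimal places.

F = S·e^((r+u−y)T) ⇒ (r+u−y) = ln(F/S)/T
ln(824.26/801.13) = 0.028463; /T ⇒ 0.068311
y = r + u − ln(F/S)/T = 0.0831 + 0.0266 − 0.068311 = 0.041389
y = 4.14%

4.14%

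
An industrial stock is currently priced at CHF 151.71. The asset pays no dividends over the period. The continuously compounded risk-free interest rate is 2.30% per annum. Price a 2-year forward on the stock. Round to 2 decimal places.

CHF 158.85

F = S·e^(rT) = 151.71 · e^(0.0230 × 2)
= 151.71 · e^0.046000 = 151.71 × 1.047074
F = CHF 158.85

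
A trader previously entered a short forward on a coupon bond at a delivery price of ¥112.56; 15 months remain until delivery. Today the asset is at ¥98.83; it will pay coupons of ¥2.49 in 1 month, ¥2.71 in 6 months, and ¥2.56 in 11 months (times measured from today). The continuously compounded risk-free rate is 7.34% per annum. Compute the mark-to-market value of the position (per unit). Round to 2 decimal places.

¥11.34

PV(remaining coupons) I = 2.49·e^(−0.0734·1/12) + 2.71·e^(−0.0734·6/12) + 2.56·e^(−0.0734·11/12) = 7.4806
Current forward F = (S − I)·e^(rT) = (98.83 − 7.4806)·e^(0.0734·15/12) = 91.3494 × 1.096091 = 100.1273
Value (long) = (F − K)·e^(−rT) = (100.1273 − 112.56) × 0.912333 = -11.3428
Short position value = −(long value) = ¥11.34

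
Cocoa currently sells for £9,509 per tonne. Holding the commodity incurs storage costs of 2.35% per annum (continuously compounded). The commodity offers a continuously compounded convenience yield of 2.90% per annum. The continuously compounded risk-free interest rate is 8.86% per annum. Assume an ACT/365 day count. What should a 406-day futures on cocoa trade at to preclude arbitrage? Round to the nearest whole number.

Net carry = r + u − y = 0.0886 + 0.0235 − 0.0290 = 0.0831
F = S·e^((r+u−y)T) = 9509 · e^(0.0831 × 406/365) = 9509 · e^0.092435
= 9509 × 1.096842 = £10,430 per tonne

£10,430 per tonne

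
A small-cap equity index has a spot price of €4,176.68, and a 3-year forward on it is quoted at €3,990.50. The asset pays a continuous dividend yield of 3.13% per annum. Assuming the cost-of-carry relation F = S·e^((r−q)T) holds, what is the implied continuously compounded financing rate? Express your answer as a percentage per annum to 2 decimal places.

From F = S·e^((r−q)T): (r − q) = ln(F/S)/T
ln(3990.50/4176.68) = ln(0.955424) = -0.045600
(r − q) = -0.045600 / (3) = -0.015200
r = ln(F/S)/T + q = -0.015200 + 0.0313 = 0.016100
r = 1.61%

1.61%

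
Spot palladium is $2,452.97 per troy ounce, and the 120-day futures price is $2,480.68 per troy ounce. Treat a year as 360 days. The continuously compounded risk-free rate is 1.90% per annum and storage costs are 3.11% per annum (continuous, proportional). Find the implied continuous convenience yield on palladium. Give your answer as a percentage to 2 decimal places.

1.64%

F = S·e^((r+u−y)T) ⇒ (r+u−y) = ln(F/S)/T
ln(2480.68/2452.97) = 0.011233; /T ⇒ 0.033699
y = r + u − ln(F/S)/T = 0.0190 + 0.0311 − 0.033699 = 0.016401
y = 1.64%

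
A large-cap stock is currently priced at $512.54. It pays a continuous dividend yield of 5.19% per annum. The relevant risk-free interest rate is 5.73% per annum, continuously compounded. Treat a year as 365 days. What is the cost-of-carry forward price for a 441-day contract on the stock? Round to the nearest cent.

F = S·e^((r − q)T) = 512.54 · e^((0.0573 − 0.0519) × 441/365)
= 512.54 · e^0.006524 = 512.54 × 1.006545
F = $515.89

$515.89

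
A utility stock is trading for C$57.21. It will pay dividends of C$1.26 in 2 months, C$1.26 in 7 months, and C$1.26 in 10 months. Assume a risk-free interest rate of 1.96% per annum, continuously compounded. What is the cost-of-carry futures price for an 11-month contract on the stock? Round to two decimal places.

PV(dividends) I = 1.26·e^(−0.0196·2/12) + 1.26·e^(−0.0196·7/12) + 1.26·e^(−0.0196·10/12)
I = 1.2559 + 1.2457 + 1.2396 = 3.7412
F = (S − I)·e^(rT) = (57.21 − 3.7412) · e^(0.0196·11/12)
= 53.4688 · e^0.017967 = 53.4688 × 1.018129 = C$54.44

C$54.44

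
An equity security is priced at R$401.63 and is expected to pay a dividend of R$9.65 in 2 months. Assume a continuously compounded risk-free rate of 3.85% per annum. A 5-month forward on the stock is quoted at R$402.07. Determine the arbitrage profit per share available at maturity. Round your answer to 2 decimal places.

PV(dividends) I = 9.65·e^(−0.0385·2/12) = 9.5883
Fair forward F* = (S − I)·e^(rT) = (401.63 − 9.5883)·e^0.016042 = 392.0417 × 1.016171 = 398.3814
Market R$402.07 > fair 398.3814: forward overpriced → cash-and-carry (borrow at r, buy the stock and collect the dividends, short the forward).
Profit at T = |F_mkt − F*| = |402.07 − 398.3814| = R$3.69 per share

R$3.69 per share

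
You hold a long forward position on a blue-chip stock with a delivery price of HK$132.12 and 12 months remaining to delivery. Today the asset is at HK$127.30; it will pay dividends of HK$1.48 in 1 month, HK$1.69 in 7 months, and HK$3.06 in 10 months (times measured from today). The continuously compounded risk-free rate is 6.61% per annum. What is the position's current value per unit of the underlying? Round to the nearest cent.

PV(remaining dividends) I = 1.48·e^(−0.0661·1/12) + 1.69·e^(−0.0661·7/12) + 3.06·e^(−0.0661·10/12) = 5.9940
Current forward F = (S − I)·e^(rT) = (127.30 − 5.9940)·e^(0.0661·12/12) = 121.3060 × 1.068334 = 129.5953
Value (long) = (F − K)·e^(−rT) = (129.5953 − 132.12) × 0.936037 = -2.3632
Value = -HK$2.36

-HK$2.36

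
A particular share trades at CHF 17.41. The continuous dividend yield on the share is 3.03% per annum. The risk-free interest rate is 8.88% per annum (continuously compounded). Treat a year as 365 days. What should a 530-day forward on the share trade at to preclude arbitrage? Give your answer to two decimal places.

F = S·e^((r − q)T) = 17.41 · e^((0.0888 − 0.0303) × 530/365)
= 17.41 · e^0.084945 = 17.41 × 1.088657
F = CHF 18.95

CHF 18.95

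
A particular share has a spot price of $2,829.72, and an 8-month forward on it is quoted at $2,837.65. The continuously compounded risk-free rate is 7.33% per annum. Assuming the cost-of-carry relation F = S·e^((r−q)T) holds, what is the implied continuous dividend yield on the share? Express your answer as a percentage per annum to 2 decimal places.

From F = S·e^((r−q)T): (r − q) = ln(F/S)/T
ln(2837.65/2829.72) = ln(1.002802) = 0.002798
(r − q) = 0.002798 / (8/12) = 0.004197
q = r − ln(F/S)/T = 0.0733 − 0.004197 = 0.069103
q = 6.91%

6.91%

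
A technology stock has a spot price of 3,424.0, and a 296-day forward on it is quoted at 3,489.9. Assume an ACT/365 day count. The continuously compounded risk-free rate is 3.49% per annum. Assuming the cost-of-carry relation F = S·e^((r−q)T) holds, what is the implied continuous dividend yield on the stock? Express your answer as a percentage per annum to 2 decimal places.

From F = S·e^((r−q)T): (r − q) = ln(F/S)/T
ln(3489.9/3424.0) = ln(1.019246) = 0.019063
(r − q) = 0.019063 / (296/365) = 0.023507
q = r − ln(F/S)/T = 0.0349 − 0.023507 = 0.011393
q = 1.14%

1.14%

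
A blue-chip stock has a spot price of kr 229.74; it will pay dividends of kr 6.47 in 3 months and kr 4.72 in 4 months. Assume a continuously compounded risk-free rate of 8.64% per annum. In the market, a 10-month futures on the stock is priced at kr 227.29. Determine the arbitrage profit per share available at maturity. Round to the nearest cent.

PV(dividends) I = 6.47·e^(−0.0864·3/12) + 4.72·e^(−0.0864·4/12) = 10.9177
Fair futures F* = (S − I)·e^(rT) = (229.74 − 10.9177)·e^0.072000 = 218.8223 × 1.074655 = 235.1585
Market kr 227.29 < fair 235.1585: forward underpriced → reverse cash-and-carry (short the stock, invest proceeds at r, pay the dividends, go long the forward).
Profit at T = |F_mkt − F*| = |227.29 − 235.1585| = kr 7.87 per share

kr 7.87 per share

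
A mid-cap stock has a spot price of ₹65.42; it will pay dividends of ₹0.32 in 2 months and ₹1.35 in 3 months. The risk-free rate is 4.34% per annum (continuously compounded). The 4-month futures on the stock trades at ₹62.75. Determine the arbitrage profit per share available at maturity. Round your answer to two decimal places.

PV(dividends) I = 0.32·e^(−0.0434·2/12) + 1.35·e^(−0.0434·3/12) = 1.6531
Fair futures F* = (S − I)·e^(rT) = (65.42 − 1.6531)·e^0.014467 = 63.7669 × 1.014572 = 64.6961
Market ₹62.75 < fair 64.6961: forward underpriced → reverse cash-and-carry (short the stock, invest proceeds at r, pay the dividends, go long the forward).
Profit at T = |F_mkt − F*| = |62.75 − 64.6961| = ₹1.95 per share

₹1.95 per share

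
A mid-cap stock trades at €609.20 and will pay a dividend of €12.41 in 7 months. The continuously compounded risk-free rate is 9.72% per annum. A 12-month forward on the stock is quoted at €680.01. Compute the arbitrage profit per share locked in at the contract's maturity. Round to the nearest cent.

€21.55 per share

PV(dividends) I = 12.41·e^(−0.0972·7/12) = 11.7259
Fair forward F* = (S − I)·e^(rT) = (609.20 − 11.7259)·e^0.097200 = 597.4741 × 1.102081 = 658.4649
Market €680.01 > fair 658.4649: forward overpriced → cash-and-carry (borrow at r, buy the stock and collect the dividends, short the forward).
Profit at T = |F_mkt − F*| = |680.01 − 658.4649| = €21.55 per share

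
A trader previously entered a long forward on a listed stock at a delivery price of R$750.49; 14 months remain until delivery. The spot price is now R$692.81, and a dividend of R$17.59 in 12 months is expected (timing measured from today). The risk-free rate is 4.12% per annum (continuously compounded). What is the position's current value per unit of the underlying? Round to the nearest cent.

-R$39.34

PV(remaining dividends) I = 17.59·e^(−0.0412·12/12) = 16.8800
Current forward F = (S − I)·e^(rT) = (692.81 − 16.8800)·e^(0.0412·14/12) = 675.9300 × 1.049241 = 709.2135
Value (long) = (F − K)·e^(−rT) = (709.2135 − 750.49) × 0.953070 = -39.3394
Value = -R$39.34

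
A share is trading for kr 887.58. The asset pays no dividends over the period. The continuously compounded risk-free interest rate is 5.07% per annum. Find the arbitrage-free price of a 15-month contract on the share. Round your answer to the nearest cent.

kr 945.65

F = S·e^(rT) = 887.58 · e^(0.0507 × 15/12)
= 887.58 · e^0.063375 = 887.58 × 1.065426
F = kr 945.65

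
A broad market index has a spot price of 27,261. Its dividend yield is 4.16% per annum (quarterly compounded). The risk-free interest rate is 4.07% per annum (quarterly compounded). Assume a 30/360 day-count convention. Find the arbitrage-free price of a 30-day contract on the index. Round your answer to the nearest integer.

F = S · (1+r/4)^(4T) / (1+q/4)^(4T)
= 27261 × 1.003380 / 1.003455 = 27261 × 0.999925
F = 27,259

27,259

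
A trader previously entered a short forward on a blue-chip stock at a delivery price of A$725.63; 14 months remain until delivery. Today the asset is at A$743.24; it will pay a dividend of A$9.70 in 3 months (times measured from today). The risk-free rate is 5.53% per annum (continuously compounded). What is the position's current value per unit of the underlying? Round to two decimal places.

PV(remaining dividends) I = 9.70·e^(−0.0553·3/12) = 9.5668
Current forward F = (S − I)·e^(rT) = (743.24 − 9.5668)·e^(0.0553·14/12) = 733.6732 × 1.066643 = 782.5674
Value (long) = (F − K)·e^(−rT) = (782.5674 − 725.63) × 0.937520 = 53.3800
Short position value = −(long value) = -A$53.38

-A$53.38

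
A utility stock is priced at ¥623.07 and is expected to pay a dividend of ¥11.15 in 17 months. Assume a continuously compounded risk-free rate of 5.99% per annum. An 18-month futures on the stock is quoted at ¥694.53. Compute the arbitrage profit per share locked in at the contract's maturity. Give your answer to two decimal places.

PV(dividends) I = 11.15·e^(−0.0599·17/12) = 10.2429
Fair futures F* = (S − I)·e^(rT) = (623.07 − 10.2429)·e^0.089850 = 612.8271 × 1.094010 = 670.4390
Market ¥694.53 > fair 670.4390: forward overpriced → cash-and-carry (borrow at r, buy the stock and collect the dividends, short the forward).
Profit at T = |F_mkt − F*| = |694.53 − 670.4390| = ¥24.09 per share

¥24.09 per share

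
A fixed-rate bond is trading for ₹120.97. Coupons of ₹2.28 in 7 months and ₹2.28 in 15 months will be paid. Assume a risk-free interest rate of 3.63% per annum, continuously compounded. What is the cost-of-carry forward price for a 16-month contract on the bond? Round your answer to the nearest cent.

₹122.34

PV(coupons) I = 2.28·e^(−0.0363·7/12) + 2.28·e^(−0.0363·15/12)
I = 2.2322 + 2.1789 = 4.4111
F = (S − I)·e^(rT) = (120.97 − 4.4111) · e^(0.0363·16/12)
= 116.5589 · e^0.048400 = 116.5589 × 1.049590 = ₹122.34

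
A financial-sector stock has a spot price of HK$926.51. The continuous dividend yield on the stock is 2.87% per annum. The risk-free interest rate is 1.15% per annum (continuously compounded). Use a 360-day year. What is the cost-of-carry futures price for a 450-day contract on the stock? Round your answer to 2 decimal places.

HK$906.80

F = S·e^((r − q)T) = 926.51 · e^((0.0115 − 0.0287) × 450/360)
= 926.51 · e^-0.021500 = 926.51 × 0.978729
F = HK$906.80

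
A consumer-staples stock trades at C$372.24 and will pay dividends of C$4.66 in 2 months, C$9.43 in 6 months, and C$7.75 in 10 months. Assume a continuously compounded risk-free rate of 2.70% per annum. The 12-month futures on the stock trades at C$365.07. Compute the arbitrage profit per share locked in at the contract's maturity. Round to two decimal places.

PV(dividends) I = 4.66·e^(−0.0270·2/12) + 9.43·e^(−0.0270·6/12) + 7.75·e^(−0.0270·10/12) = 21.5202
Fair futures F* = (S − I)·e^(rT) = (372.24 − 21.5202)·e^0.027000 = 350.7198 × 1.027368 = 360.3183
Market C$365.07 > fair 360.3183: forward overpriced → cash-and-carry (borrow at r, buy the stock and collect the dividends, short the forward).
Profit at T = |F_mkt − F*| = |365.07 − 360.3183| = C$4.75 per share

C$4.75 per share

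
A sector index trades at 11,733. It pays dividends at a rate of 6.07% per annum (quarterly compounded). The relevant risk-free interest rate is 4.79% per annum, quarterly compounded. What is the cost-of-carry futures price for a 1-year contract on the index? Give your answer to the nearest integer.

F = S · (1+r/4)^(4T) / (1+q/4)^(4T)
= 11733 × 1.048767 / 1.062096 = 11733 × 0.987450
F = 11,586

11,586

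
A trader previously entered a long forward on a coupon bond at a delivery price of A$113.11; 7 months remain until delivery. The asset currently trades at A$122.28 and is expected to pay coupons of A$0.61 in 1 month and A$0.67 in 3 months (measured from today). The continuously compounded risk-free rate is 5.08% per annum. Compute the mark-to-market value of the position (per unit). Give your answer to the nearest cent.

A$11.20

PV(remaining coupons) I = 0.61·e^(−0.0508·1/12) + 0.67·e^(−0.0508·3/12) = 1.2690
Current forward F = (S − I)·e^(rT) = (122.28 − 1.2690)·e^(0.0508·7/12) = 121.0110 × 1.030077 = 124.6506
Value (long) = (F − K)·e^(−rT) = (124.6506 − 113.11) × 0.970801 = 11.2036
Value = A$11.20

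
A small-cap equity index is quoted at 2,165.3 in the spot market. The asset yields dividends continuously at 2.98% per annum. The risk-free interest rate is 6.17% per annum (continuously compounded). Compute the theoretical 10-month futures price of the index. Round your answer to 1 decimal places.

2,223.6

F = S·e^((r − q)T) = 2165.3 · e^((0.0617 − 0.0298) × 10/12)
= 2165.3 · e^0.026583 = 2165.3 × 1.026939
F = 2,223.6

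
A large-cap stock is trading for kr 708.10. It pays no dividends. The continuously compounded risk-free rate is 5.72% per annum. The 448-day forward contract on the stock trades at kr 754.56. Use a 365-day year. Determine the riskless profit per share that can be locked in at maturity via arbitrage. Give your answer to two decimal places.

kr 5.04 per share

Fair forward: F* = S·e^(carry·T), with carry = r = 0.0572
F* = 708.10 · e^(0.0572 × 448/365) = 708.10 · e^0.070207 = 708.10 × 1.072730 = kr 759.6001
Market kr 754.56 < fair kr 759.6001: forward underpriced → reverse cash-and-carry (short spot, go long the forward).
At maturity, profit = |F_mkt − F*| = |754.56 − 759.6001| = kr 5.04 per share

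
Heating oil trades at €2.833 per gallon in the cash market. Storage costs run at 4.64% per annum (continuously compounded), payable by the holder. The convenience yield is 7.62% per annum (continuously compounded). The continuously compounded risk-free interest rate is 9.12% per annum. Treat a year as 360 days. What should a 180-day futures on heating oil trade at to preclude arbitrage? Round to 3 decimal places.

€2.921 per gallon

Net carry = r + u − y = 0.0912 + 0.0464 − 0.0762 = 0.0614
F = S·e^((r+u−y)T) = 2.833 · e^(0.0614 × 180/360) = 2.833 · e^0.030700
= 2.833 × 1.031176 = €2.921 per gallon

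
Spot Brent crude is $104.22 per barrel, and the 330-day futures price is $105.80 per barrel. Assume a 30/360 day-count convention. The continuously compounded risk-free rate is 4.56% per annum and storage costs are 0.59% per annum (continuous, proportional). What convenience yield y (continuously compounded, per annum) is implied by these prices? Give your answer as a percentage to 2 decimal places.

3.51%

F = S·e^((r+u−y)T) ⇒ (r+u−y) = ln(F/S)/T
ln(105.80/104.22) = 0.015046; /T ⇒ 0.016414
y = r + u − ln(F/S)/T = 0.0456 + 0.0059 − 0.016414 = 0.035086
y = 3.51%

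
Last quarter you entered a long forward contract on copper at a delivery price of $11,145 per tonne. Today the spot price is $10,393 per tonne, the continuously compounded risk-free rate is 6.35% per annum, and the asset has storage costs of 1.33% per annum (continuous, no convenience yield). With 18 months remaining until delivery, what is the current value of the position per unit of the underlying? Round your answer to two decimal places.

$469.99 per tonne

Current fair forward for the remaining 18 months: F = S·e^((r + u)·T), (r + u) = 0.0635 + 0.0133 = 0.0768
F = 10393 · e^(0.0768 × 18/12) = 10393 × 1.12209783 = 11661.9627
Value of long forward = (F − K)·e^(−rT) = (11661.9627 − 11145) · e^(−0.0635·18/12)
= 516.9627 × 0.90914562 = 469.99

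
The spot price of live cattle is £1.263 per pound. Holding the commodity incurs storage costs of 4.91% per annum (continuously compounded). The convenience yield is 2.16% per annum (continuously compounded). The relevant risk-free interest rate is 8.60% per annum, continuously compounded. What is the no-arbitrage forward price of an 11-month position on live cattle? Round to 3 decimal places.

Net carry = r + u − y = 0.0860 + 0.0491 − 0.0216 = 0.1135
F = S·e^((r+u−y)T) = 1.263 · e^(0.1135 × 11/12) = 1.263 · e^0.104042
= 1.263 × 1.109647 = £1.401 per pound

£1.401 per pound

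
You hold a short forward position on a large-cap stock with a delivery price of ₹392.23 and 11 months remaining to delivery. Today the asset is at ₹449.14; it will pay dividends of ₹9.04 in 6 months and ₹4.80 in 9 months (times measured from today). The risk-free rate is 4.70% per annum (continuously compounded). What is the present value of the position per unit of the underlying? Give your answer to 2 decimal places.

-₹59.99

PV(remaining dividends) I = 9.04·e^(−0.0470·6/12) + 4.80·e^(−0.0470·9/12) = 13.4638
Current forward F = (S − I)·e^(rT) = (449.14 − 13.4638)·e^(0.0470·11/12) = 435.6762 × 1.044025 = 454.8568
Value (long) = (F − K)·e^(−rT) = (454.8568 − 392.23) × 0.957832 = 59.9860
Short position value = −(long value) = -₹59.99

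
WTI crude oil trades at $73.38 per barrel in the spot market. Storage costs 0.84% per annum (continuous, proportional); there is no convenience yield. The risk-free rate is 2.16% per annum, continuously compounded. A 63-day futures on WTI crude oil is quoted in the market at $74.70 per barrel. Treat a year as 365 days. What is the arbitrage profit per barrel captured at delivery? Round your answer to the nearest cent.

$0.94 per barrel

Fair futures: F* = S·e^(carry·T), with carry = (r + u) = 0.0216 + 0.0084 = 0.0300
F* = 73.38 · e^(0.0300 × 63/365) = 73.38 · e^0.005178 = 73.38 × 1.005191 = $73.7609
Market $74.70 > fair $73.7609: forward overpriced → cash-and-carry (buy spot, short the forward).
At maturity, profit = |F_mkt − F*| = |74.70 − 73.7609| = $0.94 per barrel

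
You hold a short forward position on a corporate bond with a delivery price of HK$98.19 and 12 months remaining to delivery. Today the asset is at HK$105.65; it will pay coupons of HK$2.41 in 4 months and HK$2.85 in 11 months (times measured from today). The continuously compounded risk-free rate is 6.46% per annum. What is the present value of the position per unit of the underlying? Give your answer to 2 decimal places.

PV(remaining coupons) I = 2.41·e^(−0.0646·4/12) + 2.85·e^(−0.0646·11/12) = 5.0448
Current forward F = (S − I)·e^(rT) = (105.65 − 5.0448)·e^(0.0646·12/12) = 100.6052 × 1.066732 = 107.3188
Value (long) = (F − K)·e^(−rT) = (107.3188 − 98.19) × 0.937442 = 8.5577
Short position value = −(long value) = -HK$8.56

-HK$8.56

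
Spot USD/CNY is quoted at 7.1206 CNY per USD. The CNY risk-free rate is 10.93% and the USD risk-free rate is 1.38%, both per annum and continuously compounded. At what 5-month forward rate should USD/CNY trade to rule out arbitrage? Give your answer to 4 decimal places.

F = S·e^((r_CNY − r_USD)T) = 7.1206 · e^((0.1093 − 0.0138) × 5/12)
= 7.1206 · e^0.039792 = 7.1206 × 1.040594
F = 7.4097 CNY per USD

7.4097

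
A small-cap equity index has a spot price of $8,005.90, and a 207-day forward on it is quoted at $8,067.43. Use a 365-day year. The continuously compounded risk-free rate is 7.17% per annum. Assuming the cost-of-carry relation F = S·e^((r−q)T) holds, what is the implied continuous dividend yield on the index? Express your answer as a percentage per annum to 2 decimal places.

From F = S·e^((r−q)T): (r − q) = ln(F/S)/T
ln(8067.43/8005.90) = ln(1.007686) = 0.007657
(r − q) = 0.007657 / (207/365) = 0.013501
q = r − ln(F/S)/T = 0.0717 − 0.013501 = 0.058199
q = 5.82%

5.82%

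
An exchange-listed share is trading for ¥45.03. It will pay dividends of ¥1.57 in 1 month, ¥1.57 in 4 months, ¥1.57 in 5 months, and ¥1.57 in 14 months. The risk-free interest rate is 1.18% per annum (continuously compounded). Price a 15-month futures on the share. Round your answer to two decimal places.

PV(dividends) I = 1.57·e^(−0.0118·1/12) + 1.57·e^(−0.0118·4/12) + 1.57·e^(−0.0118·5/12) + 1.57·e^(−0.0118·14/12)
I = 1.5685 + 1.5638 + 1.5623 + 1.5485 = 6.2431
F = (S − I)·e^(rT) = (45.03 − 6.2431) · e^(0.0118·15/12)
= 38.7869 · e^0.014750 = 38.7869 × 1.014859 = ¥39.36

¥39.36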